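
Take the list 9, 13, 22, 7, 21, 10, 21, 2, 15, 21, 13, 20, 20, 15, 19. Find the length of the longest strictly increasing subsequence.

5

Track the smallest tail for each achievable length (strict):
9 → extends → [9]
13 → extends → [9, 13]
22 → extends → [9, 13, 22]
7 → replaces 9 → [7, 13, 22]
21 → replaces 22 → [7, 13, 21]
10 → replaces 13 → [7, 10, 21]
21 → already a tail → [7, 10, 21]
2 → replaces 7 → [2, 10, 21]
15 → replaces 21 → [2, 10, 15]
21 → extends → [2, 10, 15, 21]
13 → replaces 15 → [2, 10, 13, 21]
20 → replaces 21 → [2, 10, 13, 20]
20 → already a tail → [2, 10, 13, 20]
15 → replaces 20 → [2, 10, 13, 15]
19 → extends → [2, 10, 13, 15, 19]
Five tails, so the longest strictly increasing subsequence has length 5 (e.g. 9, 10, 13, 15, 19).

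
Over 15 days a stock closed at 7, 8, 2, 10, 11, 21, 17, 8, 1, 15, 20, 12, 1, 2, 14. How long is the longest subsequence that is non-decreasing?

Let dp[i] be the length of the longest such subsequence ending at index i:
i:      1  2  3  4  5  6  7  8  9 10 11 12 13 14 15
a[i]:   7  8  2 10 11 21 17  8  1 15 20 12  1  2 14
dp:     1  2  1  3  4  5  5  3  1  5  6  5  2  3  6
Maximum dp value is 6.

6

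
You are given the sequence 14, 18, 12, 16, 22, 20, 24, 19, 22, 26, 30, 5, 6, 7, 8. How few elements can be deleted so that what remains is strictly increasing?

Fewest deletions = n − (longest strictly increasing subsequence).
i:      1  2  3  4  5  6  7  8  9 10 11 12 13 14 15
a[i]:  14 18 12 16 22 20 24 19 22 26 30  5  6  7  8
dp:     1  2  1  2  3  3  4  3  4  5  6  1  2  3  4
max dp = 6, so deletions = 15 − 6 = 9.

9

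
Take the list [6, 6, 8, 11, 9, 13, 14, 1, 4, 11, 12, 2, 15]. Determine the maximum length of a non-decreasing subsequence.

7

Let dp[i] be the length of the longest such subsequence ending at index i:
i:      1  2  3  4  5  6  7  8  9 10 11 12 13
a[i]:   6  6  8 11  9 13 14  1  4 11 12  2 15
dp:     1  2  3  4  4  5  6  1  2  5  6  2  7
Maximum dp value is 7.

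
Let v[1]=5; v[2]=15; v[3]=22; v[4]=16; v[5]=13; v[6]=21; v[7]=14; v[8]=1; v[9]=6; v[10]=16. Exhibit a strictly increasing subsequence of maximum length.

Patience tails give the LIS length; then backtrack through the dp parents:
5 → extends → [5]
15 → extends → [5, 15]
22 → extends → [5, 15, 22]
16 → replaces 22 → [5, 15, 16]
13 → replaces 15 → [5, 13, 16]
21 → extends → [5, 13, 16, 21]
14 → replaces 16 → [5, 13, 14, 21]
1 → replaces 5 → [1, 13, 14, 21]
6 → replaces 13 → [1, 6, 14, 21]
16 → replaces 21 → [1, 6, 14, 16]
Length 4; one witness is 5, 15, 16, 21.

5, 15, 16, 21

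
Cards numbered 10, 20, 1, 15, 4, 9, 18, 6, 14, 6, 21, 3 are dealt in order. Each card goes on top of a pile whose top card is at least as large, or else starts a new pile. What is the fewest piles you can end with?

5

Place each on the leftmost legal pile:
10 → new pile 1 (tops now [10])
20 → new pile 2 (tops now [10, 20])
1 → pile 1 (tops now [1, 20])
15 → pile 2 (tops now [1, 15])
4 → pile 2 (tops now [1, 4])
9 → new pile 3 (tops now [1, 4, 9])
18 → new pile 4 (tops now [1, 4, 9, 18])
6 → pile 3 (tops now [1, 4, 6, 18])
14 → pile 4 (tops now [1, 4, 6, 14])
6 → pile 3 (tops now [1, 4, 6, 14])
21 → new pile 5 (tops now [1, 4, 6, 14, 21])
3 → pile 2 (tops now [1, 3, 6, 14, 21])
Five piles.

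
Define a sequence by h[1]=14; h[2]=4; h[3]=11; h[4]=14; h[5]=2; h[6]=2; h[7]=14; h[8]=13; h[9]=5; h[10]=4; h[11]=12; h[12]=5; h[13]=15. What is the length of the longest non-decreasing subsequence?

5

Track the smallest tail for each achievable length (allowing ties):
14 → extends → [14]
4 → replaces 14 → [4]
11 → extends → [4, 11]
14 → extends → [4, 11, 14]
2 → replaces 4 → [2, 11, 14]
2 → replaces 11 → [2, 2, 14]
14 → extends → [2, 2, 14, 14]
13 → replaces 14 → [2, 2, 13, 14]
5 → replaces 13 → [2, 2, 5, 14]
4 → replaces 5 → [2, 2, 4, 14]
12 → replaces 14 → [2, 2, 4, 12]
5 → replaces 12 → [2, 2, 4, 5]
15 → extends → [2, 2, 4, 5, 15]
Five tails, so the longest non-decreasing subsequence has length 5 (e.g. 4, 11, 14, 14, 15).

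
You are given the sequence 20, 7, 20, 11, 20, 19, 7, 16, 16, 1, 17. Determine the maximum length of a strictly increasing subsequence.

4

Let dp[i] be the length of the longest such subsequence ending at index i:
i:      1  2  3  4  5  6  7  8  9 10 11
a[i]:  20  7 20 11 20 19  7 16 16  1 17
dp:     1  1  2  2  3  3  1  3  3  1  4
Maximum dp value is 4.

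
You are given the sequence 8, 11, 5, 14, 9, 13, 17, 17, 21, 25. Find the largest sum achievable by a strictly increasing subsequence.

Let S[i] be the best sum of a strictly increasing subsequence ending at i:
i:      1  2  3  4  5  6  7  8  9 10
a[i]:   8 11  5 14  9 13 17 17 21 25
S:      8 19  5 33 17 32 50 50 71 96
Maximum is 96 (e.g. 8 + 11 + 14 + 17 + 21 + 25).

96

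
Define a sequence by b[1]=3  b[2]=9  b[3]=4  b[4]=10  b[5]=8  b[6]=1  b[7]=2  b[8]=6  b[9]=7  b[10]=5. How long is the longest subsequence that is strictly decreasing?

Negate each value so 'decreasing' becomes 'increasing', then run patience tails on the negated sequence:
-3 → extends → [-3]
-9 → replaces -3 → [-9]
-4 → extends → [-9, -4]
-10 → replaces -9 → [-10, -4]
-8 → replaces -4 → [-10, -8]
-1 → extends → [-10, -8, -1]
-2 → replaces -1 → [-10, -8, -2]
-6 → replaces -2 → [-10, -8, -6]
-7 → replaces -6 → [-10, -8, -7]
-5 → extends → [-10, -8, -7, -5]
Four tails, so the longest strictly decreasing subsequence of the original has length 4.

4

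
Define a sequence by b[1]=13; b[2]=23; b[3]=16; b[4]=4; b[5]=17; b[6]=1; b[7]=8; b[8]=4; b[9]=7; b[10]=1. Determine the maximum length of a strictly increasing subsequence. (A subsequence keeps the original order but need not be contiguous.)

3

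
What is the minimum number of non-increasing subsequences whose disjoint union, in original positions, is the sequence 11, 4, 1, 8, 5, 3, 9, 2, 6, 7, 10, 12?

The minimum number of non-increasing subsequences covering a sequence equals the length of its longest strictly increasing subsequence.
LIS length is 6 (e.g. 4, 5, 6, 7, 10, 12), so 6 piles are needed.

6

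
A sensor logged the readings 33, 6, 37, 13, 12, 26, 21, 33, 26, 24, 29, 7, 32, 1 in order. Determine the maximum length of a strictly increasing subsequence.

Let dp[i] be the length of the longest such subsequence ending at index i:
i:      1  2  3  4  5  6  7  8  9 10 11 12 13 14
a[i]:  33  6 37 13 12 26 21 33 26 24 29  7 32  1
dp:     1  1  2  2  2  3  3  4  4  4  5  2  6  1
Maximum dp value is 6.

6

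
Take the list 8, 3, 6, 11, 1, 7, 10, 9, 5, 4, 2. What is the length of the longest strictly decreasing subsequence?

6

Let dp[i] be the longest strictly decreasing subsequence ending at i:
i:      1  2  3  4  5  6  7  8  9 10 11
a[i]:   8  3  6 11  1  7 10  9  5  4  2
dp:     1  2  2  1  3  2  2  3  4  5  6
Maximum is 6.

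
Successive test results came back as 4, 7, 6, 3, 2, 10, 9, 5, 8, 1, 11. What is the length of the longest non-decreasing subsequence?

4

Let dp[i] be the length of the longest such subsequence ending at index i:
i:      1  2  3  4  5  6  7  8  9 10 11
a[i]:   4  7  6  3  2 10  9  5  8  1 11
dp:     1  2  2  1  1  3  3  2  3  1  4
Maximum dp value is 4.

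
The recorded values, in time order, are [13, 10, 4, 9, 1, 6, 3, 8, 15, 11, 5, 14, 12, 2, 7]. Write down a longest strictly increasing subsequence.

Patience tails give the LIS length; then backtrack through the dp parents:
13 → extends → [13]
10 → replaces 13 → [10]
4 → replaces 10 → [4]
9 → extends → [4, 9]
1 → replaces 4 → [1, 9]
6 → replaces 9 → [1, 6]
3 → replaces 6 → [1, 3]
8 → extends → [1, 3, 8]
15 → extends → [1, 3, 8, 15]
11 → replaces 15 → [1, 3, 8, 11]
5 → replaces 8 → [1, 3, 5, 11]
14 → extends → [1, 3, 5, 11, 14]
12 → replaces 14 → [1, 3, 5, 11, 12]
2 → replaces 3 → [1, 2, 5, 11, 12]
7 → replaces 11 → [1, 2, 5, 7, 12]
Length 5; one witness is 4, 6, 8, 11, 14.

4, 6, 8, 11, 14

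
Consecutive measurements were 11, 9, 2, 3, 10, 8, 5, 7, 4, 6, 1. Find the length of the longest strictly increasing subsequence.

4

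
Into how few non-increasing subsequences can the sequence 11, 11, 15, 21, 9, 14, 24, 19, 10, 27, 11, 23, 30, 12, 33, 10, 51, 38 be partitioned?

8

The minimum number of non-increasing subsequences covering a sequence equals the length of its longest strictly increasing subsequence.
LIS length is 8 (e.g. 11, 15, 21, 24, 27, 30, 33, 51), so 8 piles are needed.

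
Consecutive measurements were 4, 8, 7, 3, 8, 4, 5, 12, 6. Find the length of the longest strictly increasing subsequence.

4

Let dp[i] be the length of the longest such subsequence ending at index i:
i:      1  2  3  4  5  6  7  8  9
a[i]:   4  8  7  3  8  4  5 12  6
dp:     1  2  2  1  3  2  3  4  4
Maximum dp value is 4.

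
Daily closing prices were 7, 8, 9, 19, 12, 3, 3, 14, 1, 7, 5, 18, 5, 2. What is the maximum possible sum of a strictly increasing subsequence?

Let S[i] be the best sum of a strictly increasing subsequence ending at i:
i:      1  2  3  4  5  6  7  8  9 10 11 12 13 14
a[i]:   7  8  9 19 12  3  3 14  1  7  5 18  5  2
S:      7 15 24 43 36  3  3 50  1 10  8 68  8  3
Maximum is 68 (e.g. 7 + 8 + 9 + 12 + 14 + 18).

68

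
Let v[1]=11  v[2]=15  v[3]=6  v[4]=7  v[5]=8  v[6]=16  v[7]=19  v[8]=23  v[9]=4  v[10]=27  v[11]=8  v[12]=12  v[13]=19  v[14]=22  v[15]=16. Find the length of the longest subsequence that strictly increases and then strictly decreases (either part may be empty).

inc[i] = longest strictly increasing subsequence ending at i; dec[i] = longest strictly decreasing subsequence starting at i:
i:      1  2  3  4  5  6  7  8  9 10 11 12 13 14 15
v[i]:  11 15  6  7  8 16 19 23  4 27  8 12 19 22 16
inc:    1  2  1  2  3  4  5  6  1  7  3  4  5  6  5
dec:    3  3  2  2  2  2  2  3  1  3  1  1  2  2  1
Best peak at i=10 (value 27): inc=7, dec=3, length 7+3−1 = 9.

9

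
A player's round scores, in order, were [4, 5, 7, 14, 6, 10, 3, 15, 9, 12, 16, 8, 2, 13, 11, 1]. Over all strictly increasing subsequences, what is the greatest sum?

61

Let S[i] be the best sum of a strictly increasing subsequence ending at i:
i:      1  2  3  4  5  6  7  8  9 10 11 12 13 14 15 16
a[i]:   4  5  7 14  6 10  3 15  9 12 16  8  2 13 11  1
S:      4  9 16 30 15 26  3 45 25 38 61 24  2 51 37  1
Maximum is 61 (e.g. 4 + 5 + 7 + 14 + 15 + 16).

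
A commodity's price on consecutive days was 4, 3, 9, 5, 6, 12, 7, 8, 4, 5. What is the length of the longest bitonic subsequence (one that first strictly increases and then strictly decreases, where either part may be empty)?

inc[i] = longest strictly increasing subsequence ending at i; dec[i] = longest strictly decreasing subsequence starting at i:
i:      1  2  3  4  5  6  7  8  9 10
a[i]:   4  3  9  5  6 12  7  8  4  5
inc:    1  1  2  2  3  4  4  5  2  3
dec:    2  1  3  2  2  3  2  2  1  1
Best peak at i=6 (value 12): inc=4, dec=3, length 4+3−1 = 6.

6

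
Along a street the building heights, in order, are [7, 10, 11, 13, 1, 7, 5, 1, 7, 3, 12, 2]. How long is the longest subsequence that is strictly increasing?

4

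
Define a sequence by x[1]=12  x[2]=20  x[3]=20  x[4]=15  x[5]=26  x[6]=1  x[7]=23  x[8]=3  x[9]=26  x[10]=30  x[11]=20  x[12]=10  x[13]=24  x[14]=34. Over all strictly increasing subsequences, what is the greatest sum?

Let S[i] be the best sum of a strictly increasing subsequence ending at i:
i:       1   2   3   4   5   6   7   8   9  10  11  12  13  14
x[i]:   12  20  20  15  26   1  23   3  26  30  20  10  24  34
S:      12  32  32  27  58   1  55   4  81 111  47  14  79 145
Maximum is 145 (e.g. 12 + 20 + 23 + 26 + 30 + 34).

145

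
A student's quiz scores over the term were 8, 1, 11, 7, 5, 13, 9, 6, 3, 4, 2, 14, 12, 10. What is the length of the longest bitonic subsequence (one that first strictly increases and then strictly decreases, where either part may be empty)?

inc[i] = longest strictly increasing subsequence ending at i; dec[i] = longest strictly decreasing subsequence starting at i:
i:      1  2  3  4  5  6  7  8  9 10 11 12 13 14
a[i]:   8  1 11  7  5 13  9  6  3  4  2 14 12 10
inc:    1  1  2  2  2  3  3  3  2  3  2  4  4  4
dec:    5  1  5  4  3  5  4  3  2  2  1  3  2  1
Best peak at i=6 (value 13): inc=3, dec=5, length 3+5−1 = 7.

7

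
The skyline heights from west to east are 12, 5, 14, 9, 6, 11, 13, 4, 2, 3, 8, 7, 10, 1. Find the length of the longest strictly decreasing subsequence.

Negate each value so 'decreasing' becomes 'increasing', then run patience tails on the negated sequence:
-12 → extends → [-12]
-5 → extends → [-12, -5]
-14 → replaces -12 → [-14, -5]
-9 → replaces -5 → [-14, -9]
-6 → extends → [-14, -9, -6]
-11 → replaces -9 → [-14, -11, -6]
-13 → replaces -11 → [-14, -13, -6]
-4 → extends → [-14, -13, -6, -4]
-2 → extends → [-14, -13, -6, -4, -2]
-3 → replaces -2 → [-14, -13, -6, -4, -3]
-8 → replaces -6 → [-14, -13, -8, -4, -3]
-7 → replaces -4 → [-14, -13, -8, -7, -3]
-10 → replaces -8 → [-14, -13, -10, -7, -3]
-1 → extends → [-14, -13, -10, -7, -3, -1]
Six tails, so the longest strictly decreasing subsequence of the original has length 6.

6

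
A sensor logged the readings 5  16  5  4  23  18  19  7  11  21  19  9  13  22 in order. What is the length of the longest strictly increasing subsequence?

Track the smallest tail for each achievable length (strict):
5 → extends → [5]
16 → extends → [5, 16]
5 → already a tail → [5, 16]
4 → replaces 5 → [4, 16]
23 → extends → [4, 16, 23]
18 → replaces 23 → [4, 16, 18]
19 → extends → [4, 16, 18, 19]
7 → replaces 16 → [4, 7, 18, 19]
11 → replaces 18 → [4, 7, 11, 19]
21 → extends → [4, 7, 11, 19, 21]
19 → already a tail → [4, 7, 11, 19, 21]
9 → replaces 11 → [4, 7, 9, 19, 21]
13 → replaces 19 → [4, 7, 9, 13, 21]
22 → extends → [4, 7, 9, 13, 21, 22]
Six tails, so the longest strictly increasing subsequence has length 6 (e.g. 5, 16, 18, 19, 21, 22).

6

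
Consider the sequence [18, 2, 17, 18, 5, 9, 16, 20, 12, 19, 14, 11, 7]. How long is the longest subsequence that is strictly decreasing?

6

Negate each value so 'decreasing' becomes 'increasing', then run patience tails on the negated sequence:
-18 → extends → [-18]
-2 → extends → [-18, -2]
-17 → replaces -2 → [-18, -17]
-18 → already a tail → [-18, -17]
-5 → extends → [-18, -17, -5]
-9 → replaces -5 → [-18, -17, -9]
-16 → replaces -9 → [-18, -17, -16]
-20 → replaces -18 → [-20, -17, -16]
-12 → extends → [-20, -17, -16, -12]
-19 → replaces -17 → [-20, -19, -16, -12]
-14 → replaces -12 → [-20, -19, -16, -14]
-11 → extends → [-20, -19, -16, -14, -11]
-7 → extends → [-20, -19, -16, -14, -11, -7]
Six tails, so the longest strictly decreasing subsequence of the original has length 6.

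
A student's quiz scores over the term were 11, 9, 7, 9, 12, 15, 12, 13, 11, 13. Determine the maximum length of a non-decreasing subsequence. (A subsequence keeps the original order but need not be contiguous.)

6

Let dp[i] be the length of the longest such subsequence ending at index i:
i:      1  2  3  4  5  6  7  8  9 10
a[i]:  11  9  7  9 12 15 12 13 11 13
dp:     1  1  1  2  3  4  4  5  3  6
Maximum dp value is 6.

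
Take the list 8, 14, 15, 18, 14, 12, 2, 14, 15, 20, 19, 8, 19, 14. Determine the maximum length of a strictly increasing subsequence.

5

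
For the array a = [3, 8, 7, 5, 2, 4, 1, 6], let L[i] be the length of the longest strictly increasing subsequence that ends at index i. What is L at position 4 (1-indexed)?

dp[i] = 1 + max{dp[j] : j<i, a[j]<a[i]} (or 1 if no such j):
i:     1 2 3 4 5 6 7 8
a[i]:  3 8 7 5 2 4 1 6
dp:    1 2 2 2 1 2 1 3
At index 4 the value is 2.

2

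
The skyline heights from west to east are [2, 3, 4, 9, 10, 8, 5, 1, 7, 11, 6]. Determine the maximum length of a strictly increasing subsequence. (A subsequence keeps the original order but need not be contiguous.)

6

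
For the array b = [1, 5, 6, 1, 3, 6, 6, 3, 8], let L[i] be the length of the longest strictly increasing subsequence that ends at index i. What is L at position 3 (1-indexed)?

dp[i] = 1 + max{dp[j] : j<i, b[j]<b[i]} (or 1 if no such j):
i:     1 2 3 4 5 6 7 8 9
b[i]:  1 5 6 1 3 6 6 3 8
dp:    1 2 3 1 2 3 3 2 4
At index 3 the value is 3.

3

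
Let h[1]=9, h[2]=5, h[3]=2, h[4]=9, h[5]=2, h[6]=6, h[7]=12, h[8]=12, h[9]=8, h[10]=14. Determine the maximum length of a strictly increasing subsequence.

4

Track the smallest tail for each achievable length (strict):
9 → extends → [9]
5 → replaces 9 → [5]
2 → replaces 5 → [2]
9 → extends → [2, 9]
2 → already a tail → [2, 9]
6 → replaces 9 → [2, 6]
12 → extends → [2, 6, 12]
12 → already a tail → [2, 6, 12]
8 → replaces 12 → [2, 6, 8]
14 → extends → [2, 6, 8, 14]
Four tails, so the longest strictly increasing subsequence has length 4 (e.g. 5, 9, 12, 14).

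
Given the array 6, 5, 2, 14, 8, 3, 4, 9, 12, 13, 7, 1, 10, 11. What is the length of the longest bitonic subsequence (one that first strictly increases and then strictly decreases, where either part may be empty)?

inc[i] = longest strictly increasing subsequence ending at i; dec[i] = longest strictly decreasing subsequence starting at i:
i:      1  2  3  4  5  6  7  8  9 10 11 12 13 14
a[i]:   6  5  2 14  8  3  4  9 12 13  7  1 10 11
inc:    1  1  1  2  2  2  3  4  5  6  4  1  5  6
dec:    4  3  2  4  3  2  2  3  3  3  2  1  1  1
Best peak at i=10 (value 13): inc=6, dec=3, length 6+3−1 = 8.

8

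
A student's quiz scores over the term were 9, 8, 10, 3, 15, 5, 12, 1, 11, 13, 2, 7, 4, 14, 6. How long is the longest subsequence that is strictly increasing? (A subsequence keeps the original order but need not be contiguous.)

5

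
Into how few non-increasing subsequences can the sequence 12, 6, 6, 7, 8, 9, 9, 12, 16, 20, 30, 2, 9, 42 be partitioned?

9

The minimum number of non-increasing subsequences covering a sequence equals the length of its longest strictly increasing subsequence.
LIS length is 9 (e.g. 6, 7, 8, 9, 12, 16, 20, 30, 42), so 9 piles are needed.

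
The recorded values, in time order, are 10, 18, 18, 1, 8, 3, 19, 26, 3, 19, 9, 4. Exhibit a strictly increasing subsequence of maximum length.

10, 18, 19, 26

Patience tails give the LIS length; then backtrack through the dp parents:
10 → extends → [10]
18 → extends → [10, 18]
18 → already a tail → [10, 18]
1 → replaces 10 → [1, 18]
8 → replaces 18 → [1, 8]
3 → replaces 8 → [1, 3]
19 → extends → [1, 3, 19]
26 → extends → [1, 3, 19, 26]
3 → already a tail → [1, 3, 19, 26]
19 → already a tail → [1, 3, 19, 26]
9 → replaces 19 → [1, 3, 9, 26]
4 → replaces 9 → [1, 3, 4, 26]
Length 4; one witness is 10, 18, 19, 26.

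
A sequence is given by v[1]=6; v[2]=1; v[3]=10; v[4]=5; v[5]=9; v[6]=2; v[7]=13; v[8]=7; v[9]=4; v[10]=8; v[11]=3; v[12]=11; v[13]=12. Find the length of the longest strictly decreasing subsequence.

5

Negate each value so 'decreasing' becomes 'increasing', then run patience tails on the negated sequence:
-6 → extends → [-6]
-1 → extends → [-6, -1]
-10 → replaces -6 → [-10, -1]
-5 → replaces -1 → [-10, -5]
-9 → replaces -5 → [-10, -9]
-2 → extends → [-10, -9, -2]
-13 → replaces -10 → [-13, -9, -2]
-7 → replaces -2 → [-13, -9, -7]
-4 → extends → [-13, -9, -7, -4]
-8 → replaces -7 → [-13, -9, -8, -4]
-3 → extends → [-13, -9, -8, -4, -3]
-11 → replaces -9 → [-13, -11, -8, -4, -3]
-12 → replaces -11 → [-13, -12, -8, -4, -3]
Five tails, so the longest strictly decreasing subsequence of the original has length 5.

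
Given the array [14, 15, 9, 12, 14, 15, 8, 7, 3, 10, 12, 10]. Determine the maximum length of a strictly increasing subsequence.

4

Let dp[i] be the length of the longest such subsequence ending at index i:
i:      1  2  3  4  5  6  7  8  9 10 11 12
a[i]:  14 15  9 12 14 15  8  7  3 10 12 10
dp:     1  2  1  2  3  4  1  1  1  2  3  2
Maximum dp value is 4.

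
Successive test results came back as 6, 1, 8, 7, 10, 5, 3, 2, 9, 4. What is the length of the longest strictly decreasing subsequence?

Let dp[i] be the longest strictly decreasing subsequence ending at i:
i:      1  2  3  4  5  6  7  8  9 10
a[i]:   6  1  8  7 10  5  3  2  9  4
dp:     1  2  1  2  1  3  4  5  2  4
Maximum is 5.

5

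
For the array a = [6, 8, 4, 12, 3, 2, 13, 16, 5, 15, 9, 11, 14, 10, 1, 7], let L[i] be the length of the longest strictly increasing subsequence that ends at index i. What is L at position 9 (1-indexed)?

dp[i] = 1 + max{dp[j] : j<i, a[j]<a[i]} (or 1 if no such j):
i:      1  2  3  4  5  6  7  8  9 10 11 12 13 14 15 16
a[i]:   6  8  4 12  3  2 13 16  5 15  9 11 14 10  1  7
dp:     1  2  1  3  1  1  4  5  2  5  3  4  5  4  1  3
At index 9 the value is 2.

2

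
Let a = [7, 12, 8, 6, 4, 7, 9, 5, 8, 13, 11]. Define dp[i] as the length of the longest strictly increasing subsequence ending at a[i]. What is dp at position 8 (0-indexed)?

dp[i] = 1 + max{dp[j] : j<i, a[j]<a[i]} (or 1 if no such j):
i:      0  1  2  3  4  5  6  7  8  9 10
a[i]:   7 12  8  6  4  7  9  5  8 13 11
dp:     1  2  2  1  1  2  3  2  3  4  4
At index 8 the value is 3.

3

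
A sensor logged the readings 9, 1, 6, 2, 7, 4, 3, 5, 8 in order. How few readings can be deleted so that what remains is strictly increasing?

Fewest deletions = n − (longest strictly increasing subsequence).
Patience tails:
9 → extends → [9]
1 → replaces 9 → [1]
6 → extends → [1, 6]
2 → replaces 6 → [1, 2]
7 → extends → [1, 2, 7]
4 → replaces 7 → [1, 2, 4]
3 → replaces 4 → [1, 2, 3]
5 → extends → [1, 2, 3, 5]
8 → extends → [1, 2, 3, 5, 8]
Longest strictly increasing subsequence has length 5, so deletions = 9 − 5 = 4.

4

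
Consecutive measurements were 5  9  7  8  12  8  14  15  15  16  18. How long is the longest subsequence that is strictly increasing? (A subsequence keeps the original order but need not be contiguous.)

8

Let dp[i] be the length of the longest such subsequence ending at index i:
i:      1  2  3  4  5  6  7  8  9 10 11
a[i]:   5  9  7  8 12  8 14 15 15 16 18
dp:     1  2  2  3  4  3  5  6  6  7  8
Maximum dp value is 8.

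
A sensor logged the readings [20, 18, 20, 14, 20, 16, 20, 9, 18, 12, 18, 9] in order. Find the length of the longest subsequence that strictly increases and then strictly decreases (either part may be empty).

6

inc[i] = longest strictly increasing subsequence ending at i; dec[i] = longest strictly decreasing subsequence starting at i:
i:      1  2  3  4  5  6  7  8  9 10 11 12
a[i]:  20 18 20 14 20 16 20  9 18 12 18  9
inc:    1  1  2  1  2  2  3  1  3  2  3  1
dec:    5  4  4  3  4  3  4  1  3  2  2  1
Best peak at i=7 (value 20): inc=3, dec=4, length 3+4−1 = 6.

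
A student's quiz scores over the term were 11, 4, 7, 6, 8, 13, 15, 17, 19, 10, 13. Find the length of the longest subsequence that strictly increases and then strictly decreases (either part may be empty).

inc[i] = longest strictly increasing subsequence ending at i; dec[i] = longest strictly decreasing subsequence starting at i:
i:      1  2  3  4  5  6  7  8  9 10 11
a[i]:  11  4  7  6  8 13 15 17 19 10 13
inc:    1  1  2  2  3  4  5  6  7  4  5
dec:    3  1  2  1  1  2  2  2  2  1  1
Best peak at i=9 (value 19): inc=7, dec=2, length 7+2−1 = 8.

8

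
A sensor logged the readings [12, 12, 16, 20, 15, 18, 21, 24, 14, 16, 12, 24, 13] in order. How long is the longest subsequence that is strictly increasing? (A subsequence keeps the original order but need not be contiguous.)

5

Track the smallest tail for each achievable length (strict):
12 → extends → [12]
12 → already a tail → [12]
16 → extends → [12, 16]
20 → extends → [12, 16, 20]
15 → replaces 16 → [12, 15, 20]
18 → replaces 20 → [12, 15, 18]
21 → extends → [12, 15, 18, 21]
24 → extends → [12, 15, 18, 21, 24]
14 → replaces 15 → [12, 14, 18, 21, 24]
16 → replaces 18 → [12, 14, 16, 21, 24]
12 → already a tail → [12, 14, 16, 21, 24]
24 → already a tail → [12, 14, 16, 21, 24]
13 → replaces 14 → [12, 13, 16, 21, 24]
Five tails, so the longest strictly increasing subsequence has length 5 (e.g. 12, 16, 20, 21, 24).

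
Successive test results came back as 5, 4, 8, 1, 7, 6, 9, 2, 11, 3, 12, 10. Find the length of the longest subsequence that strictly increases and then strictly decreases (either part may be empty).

inc[i] = longest strictly increasing subsequence ending at i; dec[i] = longest strictly decreasing subsequence starting at i:
i:      1  2  3  4  5  6  7  8  9 10 11 12
a[i]:   5  4  8  1  7  6  9  2 11  3 12 10
inc:    1  1  2  1  2  2  3  2  4  3  5  4
dec:    3  2  4  1  3  2  2  1  2  1  2  1
Best peak at i=11 (value 12): inc=5, dec=2, length 5+2−1 = 6.

6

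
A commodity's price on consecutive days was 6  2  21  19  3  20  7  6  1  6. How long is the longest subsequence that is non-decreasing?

Let dp[i] be the length of the longest such subsequence ending at index i:
i:      1  2  3  4  5  6  7  8  9 10
a[i]:   6  2 21 19  3 20  7  6  1  6
dp:     1  1  2  2  2  3  3  3  1  4
Maximum dp value is 4.

4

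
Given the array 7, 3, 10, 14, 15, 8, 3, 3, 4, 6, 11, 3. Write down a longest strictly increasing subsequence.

Patience tails give the LIS length; then backtrack through the dp parents:
7 → extends → [7]
3 → replaces 7 → [3]
10 → extends → [3, 10]
14 → extends → [3, 10, 14]
15 → extends → [3, 10, 14, 15]
8 → replaces 10 → [3, 8, 14, 15]
3 → already a tail → [3, 8, 14, 15]
3 → already a tail → [3, 8, 14, 15]
4 → replaces 8 → [3, 4, 14, 15]
6 → replaces 14 → [3, 4, 6, 15]
11 → replaces 15 → [3, 4, 6, 11]
3 → already a tail → [3, 4, 6, 11]
Length 4; one witness is 7, 10, 14, 15.

7, 10, 14, 15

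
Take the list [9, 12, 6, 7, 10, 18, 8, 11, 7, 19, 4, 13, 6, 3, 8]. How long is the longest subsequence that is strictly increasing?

5

Let dp[i] be the length of the longest such subsequence ending at index i:
i:      1  2  3  4  5  6  7  8  9 10 11 12 13 14 15
a[i]:   9 12  6  7 10 18  8 11  7 19  4 13  6  3  8
dp:     1  2  1  2  3  4  3  4  2  5  1  5  2  1  3
Maximum dp value is 5.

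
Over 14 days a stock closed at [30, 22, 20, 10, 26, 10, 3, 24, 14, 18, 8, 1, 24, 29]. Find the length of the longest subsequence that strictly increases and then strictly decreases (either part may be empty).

inc[i] = longest strictly increasing subsequence ending at i; dec[i] = longest strictly decreasing subsequence starting at i:
i:      1  2  3  4  5  6  7  8  9 10 11 12 13 14
a[i]:  30 22 20 10 26 10  3 24 14 18  8  1 24 29
inc:    1  1  1  1  2  1  1  2  2  3  2  1  4  5
dec:    6  5  4  3  5  3  2  4  3  3  2  1  1  1
Best peak at i=1 (value 30): inc=1, dec=6, length 1+6−1 = 6.

6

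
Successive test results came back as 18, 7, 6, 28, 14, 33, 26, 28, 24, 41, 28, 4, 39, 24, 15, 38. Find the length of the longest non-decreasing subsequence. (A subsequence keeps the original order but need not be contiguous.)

Track the smallest tail for each achievable length (allowing ties):
18 → extends → [18]
7 → replaces 18 → [7]
6 → replaces 7 → [6]
28 → extends → [6, 28]
14 → replaces 28 → [6, 14]
33 → extends → [6, 14, 33]
26 → replaces 33 → [6, 14, 26]
28 → extends → [6, 14, 26, 28]
24 → replaces 26 → [6, 14, 24, 28]
41 → extends → [6, 14, 24, 28, 41]
28 → replaces 41 → [6, 14, 24, 28, 28]
4 → replaces 6 → [4, 14, 24, 28, 28]
39 → extends → [4, 14, 24, 28, 28, 39]
24 → replaces 28 → [4, 14, 24, 24, 28, 39]
15 → replaces 24 → [4, 14, 15, 24, 28, 39]
38 → replaces 39 → [4, 14, 15, 24, 28, 38]
Six tails, so the longest non-decreasing subsequence has length 6 (e.g. 7, 14, 26, 28, 28, 39).

6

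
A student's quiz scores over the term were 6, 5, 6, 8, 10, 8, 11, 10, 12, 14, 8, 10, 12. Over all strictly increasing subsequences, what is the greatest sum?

Let S[i] be the best sum of a strictly increasing subsequence ending at i:
i:      1  2  3  4  5  6  7  8  9 10 11 12 13
a[i]:   6  5  6  8 10  8 11 10 12 14  8 10 12
S:      6  5 11 19 29 19 40 29 52 66 19 29 52
Maximum is 66 (e.g. 5 + 6 + 8 + 10 + 11 + 12 + 14).

66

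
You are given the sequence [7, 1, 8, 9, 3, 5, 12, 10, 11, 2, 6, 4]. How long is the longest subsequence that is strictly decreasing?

4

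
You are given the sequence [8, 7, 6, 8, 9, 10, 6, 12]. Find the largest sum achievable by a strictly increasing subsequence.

46

Let S[i] be the best sum of a strictly increasing subsequence ending at i:
i:      1  2  3  4  5  6  7  8
a[i]:   8  7  6  8  9 10  6 12
S:      8  7  6 15 24 34  6 46
Maximum is 46 (e.g. 7 + 8 + 9 + 10 + 12).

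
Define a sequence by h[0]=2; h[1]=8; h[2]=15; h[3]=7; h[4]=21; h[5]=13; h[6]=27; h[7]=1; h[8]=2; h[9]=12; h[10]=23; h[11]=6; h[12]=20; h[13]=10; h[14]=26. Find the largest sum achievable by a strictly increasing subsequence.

95

Let S[i] be the best sum of a strictly increasing subsequence ending at i:
i:      0  1  2  3  4  5  6  7  8  9 10 11 12 13 14
h[i]:   2  8 15  7 21 13 27  1  2 12 23  6 20 10 26
S:      2 10 25  9 46 23 73  1  3 22 69  9 45 20 95
Maximum is 95 (e.g. 2 + 8 + 15 + 21 + 23 + 26).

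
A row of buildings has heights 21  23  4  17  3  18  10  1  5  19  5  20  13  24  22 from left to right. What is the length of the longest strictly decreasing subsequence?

4

Let dp[i] be the longest strictly decreasing subsequence ending at i:
i:      1  2  3  4  5  6  7  8  9 10 11 12 13 14 15
a[i]:  21 23  4 17  3 18 10  1  5 19  5 20 13 24 22
dp:     1  1  2  2  3  2  3  4  4  2  4  2  3  1  2
Maximum is 4.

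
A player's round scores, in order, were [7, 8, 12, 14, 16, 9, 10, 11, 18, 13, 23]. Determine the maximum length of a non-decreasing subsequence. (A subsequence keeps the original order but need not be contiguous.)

Let dp[i] be the length of the longest such subsequence ending at index i:
i:      1  2  3  4  5  6  7  8  9 10 11
a[i]:   7  8 12 14 16  9 10 11 18 13 23
dp:     1  2  3  4  5  3  4  5  6  6  7
Maximum dp value is 7.

7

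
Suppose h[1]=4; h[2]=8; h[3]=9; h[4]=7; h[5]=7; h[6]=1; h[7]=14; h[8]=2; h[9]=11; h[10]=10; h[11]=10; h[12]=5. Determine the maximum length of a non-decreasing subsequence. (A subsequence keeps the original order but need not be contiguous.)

5

Let dp[i] be the length of the longest such subsequence ending at index i:
i:      1  2  3  4  5  6  7  8  9 10 11 12
h[i]:   4  8  9  7  7  1 14  2 11 10 10  5
dp:     1  2  3  2  3  1  4  2  4  4  5  3
Maximum dp value is 5.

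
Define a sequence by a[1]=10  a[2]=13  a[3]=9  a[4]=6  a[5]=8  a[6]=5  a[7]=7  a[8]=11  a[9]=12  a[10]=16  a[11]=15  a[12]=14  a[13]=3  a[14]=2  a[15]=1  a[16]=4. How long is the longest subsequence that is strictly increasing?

Track the smallest tail for each achievable length (strict):
10 → extends → [10]
13 → extends → [10, 13]
9 → replaces 10 → [9, 13]
6 → replaces 9 → [6, 13]
8 → replaces 13 → [6, 8]
5 → replaces 6 → [5, 8]
7 → replaces 8 → [5, 7]
11 → extends → [5, 7, 11]
12 → extends → [5, 7, 11, 12]
16 → extends → [5, 7, 11, 12, 16]
15 → replaces 16 → [5, 7, 11, 12, 15]
14 → replaces 15 → [5, 7, 11, 12, 14]
3 → replaces 5 → [3, 7, 11, 12, 14]
2 → replaces 3 → [2, 7, 11, 12, 14]
1 → replaces 2 → [1, 7, 11, 12, 14]
4 → replaces 7 → [1, 4, 11, 12, 14]
Five tails, so the longest strictly increasing subsequence has length 5 (e.g. 6, 8, 11, 12, 16).

5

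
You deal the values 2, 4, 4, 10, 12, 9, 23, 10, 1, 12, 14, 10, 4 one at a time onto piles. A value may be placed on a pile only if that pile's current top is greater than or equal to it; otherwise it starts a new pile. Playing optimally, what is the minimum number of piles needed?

The minimum number of non-increasing subsequences covering a sequence equals the length of its longest strictly increasing subsequence.
LIS length is 6 (e.g. 2, 4, 9, 10, 12, 14), so 6 piles are needed.

6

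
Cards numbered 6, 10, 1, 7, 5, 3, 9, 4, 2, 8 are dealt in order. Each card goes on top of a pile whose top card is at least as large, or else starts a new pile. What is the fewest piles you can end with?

Place each on the leftmost legal pile:
6 → new pile 1 (tops now [6])
10 → new pile 2 (tops now [6, 10])
1 → pile 1 (tops now [1, 10])
7 → pile 2 (tops now [1, 7])
5 → pile 2 (tops now [1, 5])
3 → pile 2 (tops now [1, 3])
9 → new pile 3 (tops now [1, 3, 9])
4 → pile 3 (tops now [1, 3, 4])
2 → pile 2 (tops now [1, 2, 4])
8 → new pile 4 (tops now [1, 2, 4, 8])
Four piles.

4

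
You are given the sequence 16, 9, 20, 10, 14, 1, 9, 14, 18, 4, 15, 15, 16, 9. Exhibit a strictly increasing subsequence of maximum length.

Patience tails give the LIS length; then backtrack through the dp parents:
16 → extends → [16]
9 → replaces 16 → [9]
20 → extends → [9, 20]
10 → replaces 20 → [9, 10]
14 → extends → [9, 10, 14]
1 → replaces 9 → [1, 10, 14]
9 → replaces 10 → [1, 9, 14]
14 → already a tail → [1, 9, 14]
18 → extends → [1, 9, 14, 18]
4 → replaces 9 → [1, 4, 14, 18]
15 → replaces 18 → [1, 4, 14, 15]
15 → already a tail → [1, 4, 14, 15]
16 → extends → [1, 4, 14, 15, 16]
9 → replaces 14 → [1, 4, 9, 15, 16]
Length 5; one witness is 9, 10, 14, 15, 16.

9, 10, 14, 15, 16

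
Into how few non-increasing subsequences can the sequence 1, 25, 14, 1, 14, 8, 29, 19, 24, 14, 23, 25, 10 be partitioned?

Place each on the leftmost legal pile:
1 → new pile 1 (tops now [1])
25 → new pile 2 (tops now [1, 25])
14 → pile 2 (tops now [1, 14])
1 → pile 1 (tops now [1, 14])
14 → pile 2 (tops now [1, 14])
8 → pile 2 (tops now [1, 8])
29 → new pile 3 (tops now [1, 8, 29])
19 → pile 3 (tops now [1, 8, 19])
24 → new pile 4 (tops now [1, 8, 19, 24])
14 → pile 3 (tops now [1, 8, 14, 24])
23 → pile 4 (tops now [1, 8, 14, 23])
25 → new pile 5 (tops now [1, 8, 14, 23, 25])
10 → pile 3 (tops now [1, 8, 10, 23, 25])
Five piles.

5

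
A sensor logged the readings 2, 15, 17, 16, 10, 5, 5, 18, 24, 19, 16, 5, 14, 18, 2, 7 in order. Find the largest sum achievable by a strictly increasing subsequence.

Let S[i] be the best sum of a strictly increasing subsequence ending at i:
i:      1  2  3  4  5  6  7  8  9 10 11 12 13 14 15 16
a[i]:   2 15 17 16 10  5  5 18 24 19 16  5 14 18  2  7
S:      2 17 34 33 12  7  7 52 76 71 33  7 26 52  2 14
Maximum is 76 (e.g. 2 + 15 + 17 + 18 + 24).

76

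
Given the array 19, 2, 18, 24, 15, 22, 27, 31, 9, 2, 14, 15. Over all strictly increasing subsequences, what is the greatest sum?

Let S[i] be the best sum of a strictly increasing subsequence ending at i:
i:       1   2   3   4   5   6   7   8   9  10  11  12
a[i]:   19   2  18  24  15  22  27  31   9   2  14  15
S:      19   2  20  44  17  42  71 102  11   2  25  40
Maximum is 102 (e.g. 2 + 18 + 24 + 27 + 31).

102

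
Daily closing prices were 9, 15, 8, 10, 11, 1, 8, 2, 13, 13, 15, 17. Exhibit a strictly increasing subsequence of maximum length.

Patience tails give the LIS length; then backtrack through the dp parents:
9 → extends → [9]
15 → extends → [9, 15]
8 → replaces 9 → [8, 15]
10 → replaces 15 → [8, 10]
11 → extends → [8, 10, 11]
1 → replaces 8 → [1, 10, 11]
8 → replaces 10 → [1, 8, 11]
2 → replaces 8 → [1, 2, 11]
13 → extends → [1, 2, 11, 13]
13 → already a tail → [1, 2, 11, 13]
15 → extends → [1, 2, 11, 13, 15]
17 → extends → [1, 2, 11, 13, 15, 17]
Length 6; one witness is 9, 10, 11, 13, 15, 17.

9, 10, 11, 13, 15, 17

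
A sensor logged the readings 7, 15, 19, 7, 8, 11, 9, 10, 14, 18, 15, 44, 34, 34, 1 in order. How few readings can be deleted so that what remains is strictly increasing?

8

Fewest deletions = n − (longest strictly increasing subsequence).
i:      1  2  3  4  5  6  7  8  9 10 11 12 13 14 15
a[i]:   7 15 19  7  8 11  9 10 14 18 15 44 34 34  1
dp:     1  2  3  1  2  3  3  4  5  6  6  7  7  7  1
max dp = 7, so deletions = 15 − 7 = 8.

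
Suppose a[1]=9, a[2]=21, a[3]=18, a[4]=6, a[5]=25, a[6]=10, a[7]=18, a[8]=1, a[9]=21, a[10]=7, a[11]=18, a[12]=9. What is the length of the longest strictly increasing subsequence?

Track the smallest tail for each achievable length (strict):
9 → extends → [9]
21 → extends → [9, 21]
18 → replaces 21 → [9, 18]
6 → replaces 9 → [6, 18]
25 → extends → [6, 18, 25]
10 → replaces 18 → [6, 10, 25]
18 → replaces 25 → [6, 10, 18]
1 → replaces 6 → [1, 10, 18]
21 → extends → [1, 10, 18, 21]
7 → replaces 10 → [1, 7, 18, 21]
18 → already a tail → [1, 7, 18, 21]
9 → replaces 18 → [1, 7, 9, 21]
Four tails, so the longest strictly increasing subsequence has length 4 (e.g. 9, 10, 18, 21).

4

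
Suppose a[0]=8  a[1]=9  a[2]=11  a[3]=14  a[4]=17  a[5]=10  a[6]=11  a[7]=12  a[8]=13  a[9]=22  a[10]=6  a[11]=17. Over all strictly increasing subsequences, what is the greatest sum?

Let S[i] be the best sum of a strictly increasing subsequence ending at i:
i:      0  1  2  3  4  5  6  7  8  9 10 11
a[i]:   8  9 11 14 17 10 11 12 13 22  6 17
S:      8 17 28 42 59 27 38 50 63 85  6 80
Maximum is 85 (e.g. 8 + 9 + 10 + 11 + 12 + 13 + 22).

85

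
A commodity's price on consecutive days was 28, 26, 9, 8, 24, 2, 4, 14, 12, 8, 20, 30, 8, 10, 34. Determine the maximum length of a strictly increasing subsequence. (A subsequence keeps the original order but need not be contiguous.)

6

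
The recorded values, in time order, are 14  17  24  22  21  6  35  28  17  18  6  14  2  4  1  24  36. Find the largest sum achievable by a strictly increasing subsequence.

126

Let S[i] be the best sum of a strictly increasing subsequence ending at i:
i:       1   2   3   4   5   6   7   8   9  10  11  12  13  14  15  16  17
a[i]:   14  17  24  22  21   6  35  28  17  18   6  14   2   4   1  24  36
S:      14  31  55  53  52   6  90  83  31  49   6  20   2   6   1  77 126
Maximum is 126 (e.g. 14 + 17 + 24 + 35 + 36).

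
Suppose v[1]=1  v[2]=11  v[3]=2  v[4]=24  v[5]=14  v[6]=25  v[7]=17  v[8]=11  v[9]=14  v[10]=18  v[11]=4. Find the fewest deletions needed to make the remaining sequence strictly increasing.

Fewest deletions = n − (longest strictly increasing subsequence).
Patience tails:
1 → extends → [1]
11 → extends → [1, 11]
2 → replaces 11 → [1, 2]
24 → extends → [1, 2, 24]
14 → replaces 24 → [1, 2, 14]
25 → extends → [1, 2, 14, 25]
17 → replaces 25 → [1, 2, 14, 17]
11 → replaces 14 → [1, 2, 11, 17]
14 → replaces 17 → [1, 2, 11, 14]
18 → extends → [1, 2, 11, 14, 18]
4 → replaces 11 → [1, 2, 4, 14, 18]
Longest strictly increasing subsequence has length 5, so deletions = 11 − 5 = 6.

6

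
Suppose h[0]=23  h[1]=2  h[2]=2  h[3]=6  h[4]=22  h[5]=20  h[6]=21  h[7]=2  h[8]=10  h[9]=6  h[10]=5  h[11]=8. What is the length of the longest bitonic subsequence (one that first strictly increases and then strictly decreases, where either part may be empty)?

7

inc[i] = longest strictly increasing subsequence ending at i; dec[i] = longest strictly decreasing subsequence starting at i:
i:      0  1  2  3  4  5  6  7  8  9 10 11
h[i]:  23  2  2  6 22 20 21  2 10  6  5  8
inc:    1  1  1  2  3  3  4  1  3  2  2  3
dec:    6  1  1  2  5  4  4  1  3  2  1  1
Best peak at i=4 (value 22): inc=3, dec=5, length 3+5−1 = 7.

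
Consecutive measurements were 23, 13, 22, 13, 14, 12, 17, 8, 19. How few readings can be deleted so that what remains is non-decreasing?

Fewest deletions = n − (longest non-decreasing subsequence).
i:      1  2  3  4  5  6  7  8  9
a[i]:  23 13 22 13 14 12 17  8 19
dp:     1  1  2  2  3  1  4  1  5
max dp = 5, so deletions = 9 − 5 = 4.

4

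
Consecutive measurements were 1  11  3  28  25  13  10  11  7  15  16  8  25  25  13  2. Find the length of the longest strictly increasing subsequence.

7

Let dp[i] be the length of the longest such subsequence ending at index i:
i:      1  2  3  4  5  6  7  8  9 10 11 12 13 14 15 16
a[i]:   1 11  3 28 25 13 10 11  7 15 16  8 25 25 13  2
dp:     1  2  2  3  3  3  3  4  3  5  6  4  7  7  5  2
Maximum dp value is 7.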